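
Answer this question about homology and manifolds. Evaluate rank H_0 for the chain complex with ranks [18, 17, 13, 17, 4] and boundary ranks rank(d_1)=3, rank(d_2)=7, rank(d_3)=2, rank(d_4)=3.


rank H_k = rank(ker d_k) - rank(im d_{k+1}).
rank(ker d_0) = rank(C_0) - rank(d_0) = 18 - 0 = 18.
rank(im d_{0+1}) = 3.
rank H_0 = 18 - 3 = 15

15


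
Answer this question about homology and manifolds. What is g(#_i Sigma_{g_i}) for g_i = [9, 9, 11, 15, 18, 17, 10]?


Genus is additive under connected sum of orientable surfaces.
g = 9 + 9 + 11 + 15 + 18 + 17 + 10 = 89

89


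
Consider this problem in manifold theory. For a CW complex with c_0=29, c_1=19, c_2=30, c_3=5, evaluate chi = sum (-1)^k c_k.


chi = sum_k (-1)^k c_k.
= (-1)^0*29 + (-1)^1*19 + (-1)^2*30 + (-1)^3*5
= (29) + (-19) + (30) + (-5)
= 35

35


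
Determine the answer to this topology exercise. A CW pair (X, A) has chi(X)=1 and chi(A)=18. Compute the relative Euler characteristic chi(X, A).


Relative Euler characteristic: chi(X, A) = chi(X) - chi(A).
= 1 - (18) = -17

-17


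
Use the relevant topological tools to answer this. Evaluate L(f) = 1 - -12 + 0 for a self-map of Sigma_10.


L(f) = tr(f_0*) - tr(f_1*) + tr(f_2*).
= 1 - (-12) + (0)
= 13

13


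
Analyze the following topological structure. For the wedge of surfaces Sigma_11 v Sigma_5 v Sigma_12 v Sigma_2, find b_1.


For a wedge X v Y: reduced H_k(X v Y) = H_k(X) + H_k(Y).
Each Sigma_g contributes b_1 = 2g.
b_1 = 22 + 10 + 24 + 4 = 60

60


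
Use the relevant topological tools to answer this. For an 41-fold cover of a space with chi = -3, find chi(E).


For a finite covering: chi(E) = (number of sheets) * chi(B).
chi(E) = 41 * (-3) = -123

-123


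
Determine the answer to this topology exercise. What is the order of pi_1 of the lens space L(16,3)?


pi_1(L(p,q)) = Z/pZ for any q coprime to p.
|pi_1(L(16,3))| = 16

16


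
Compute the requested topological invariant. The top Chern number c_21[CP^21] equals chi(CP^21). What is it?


For any closed oriented manifold, <e(TM),[M]> = chi(M).
chi(CP^21) = 21+1 = 22

22


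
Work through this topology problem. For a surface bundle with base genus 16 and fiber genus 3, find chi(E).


For a fiber bundle F -> E -> B (with CW structure): chi(E) = chi(B) * chi(F).
chi(Sigma_16) = -30, chi(Sigma_3) = -4.
chi(E) = (-30) * (-4) = 120

120


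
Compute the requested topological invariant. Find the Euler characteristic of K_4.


K_4: V = 4, E = C(4,2) = 6.
chi = V - E = 4 - 6 = -2

-2


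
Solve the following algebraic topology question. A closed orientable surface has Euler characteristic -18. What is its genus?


chi = 2 - 2g for closed orientable surfaces.
-18 = 2 - 2g
2g = 2 - (-18) = 20
g = 10

10


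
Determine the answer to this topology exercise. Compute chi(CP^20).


CP^20 has one cell in each even dimension 0, 2, ..., 2*20 (20+1 cells total).
All cells are even-dimensional, so chi = number of cells.
chi = 20 + 1 = 21

21


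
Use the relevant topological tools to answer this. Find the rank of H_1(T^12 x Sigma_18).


pi_1(A x B) = pi_1(A) x pi_1(B); rank of abelianization = b_1.
b_1(T^12) = 12, b_1(Sigma_18) = 2*18 = 36.
b_1(product) = 12 + 36 = 48

48


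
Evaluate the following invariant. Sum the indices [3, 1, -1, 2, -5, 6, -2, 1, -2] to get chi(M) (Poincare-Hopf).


Poincare-Hopf: chi(M) = sum of indices of zeros.
chi = (3) + (1) + (-1) + (2) + (-5) + (6) + (-2) + (1) + (-2) = 3

3


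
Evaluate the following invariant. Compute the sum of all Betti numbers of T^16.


b_k(T^16) = C(16,k), so the sum over k is sum_k C(16,k) = 2^16.
Total = 2^16 = 65536

65536


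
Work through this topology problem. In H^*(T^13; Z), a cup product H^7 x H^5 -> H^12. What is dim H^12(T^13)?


Cup product: H^p x H^q -> H^{p+q}; here p+q = 7+5 = 12.
rank H^k(T^n) = C(n,k).
C(13,12) = 13

13


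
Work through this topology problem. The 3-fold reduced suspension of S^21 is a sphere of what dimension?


Each suspension raises dimension by 1: Sigma S^n = S^{n+1}.
Sigma^3 S^21 = S^{21+3} = S^24

24


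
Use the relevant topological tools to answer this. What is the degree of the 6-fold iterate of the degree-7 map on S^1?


deg(f) = 7. Degree is multiplicative: deg(f^6) = (deg f)^6.
deg(f^6) = (7)^6 = 117649

117649


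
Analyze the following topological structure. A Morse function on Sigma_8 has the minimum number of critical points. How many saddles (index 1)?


A perfect Morse function has m_k = b_k.
For Sigma_8: b_0=1, b_1=2g=16, b_2=1.
Saddles m_1 = 2g = 16

16


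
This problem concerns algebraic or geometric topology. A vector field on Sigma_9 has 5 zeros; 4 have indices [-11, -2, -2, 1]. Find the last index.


Poincare-Hopf: sum of indices = chi(M).
chi(Sigma_9) = 2 - 2*9 = -16.
Sum of known indices = -14.
x = chi - (sum known) = -16 - (-14) = -2

-2


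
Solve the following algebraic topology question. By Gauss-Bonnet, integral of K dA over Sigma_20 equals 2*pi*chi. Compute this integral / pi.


Gauss-Bonnet: integral K dA = 2*pi*chi(M).
chi(Sigma_20) = 2 - 2*20 = -38.
(integral K dA)/pi = 2*chi = 2*(-38) = -76

-76


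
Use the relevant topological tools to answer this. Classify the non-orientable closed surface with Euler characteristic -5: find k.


chi = 2 - k for closed non-orientable surfaces with k crosscaps.
-5 = 2 - k
k = 2 - (-5) = 7

7


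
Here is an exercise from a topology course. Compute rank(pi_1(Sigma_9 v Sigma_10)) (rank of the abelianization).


For a wedge: H_1(A v B) = H_1(A) + H_1(B).
b_1(Sigma_9) = 18, b_1(Sigma_10) = 20.
b_1 = 18 + 20 = 38

38


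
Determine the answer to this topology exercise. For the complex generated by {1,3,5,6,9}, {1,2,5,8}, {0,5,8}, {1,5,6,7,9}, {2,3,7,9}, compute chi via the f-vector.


Enumerate all faces; f-vector: f_0=9, f_1=25, f_2=25, f_3=11, f_4=2.
chi = sum (-1)^k f_k = 0

0


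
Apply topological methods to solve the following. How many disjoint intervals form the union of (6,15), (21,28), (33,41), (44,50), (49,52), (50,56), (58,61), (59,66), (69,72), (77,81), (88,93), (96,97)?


Sort and merge overlapping open intervals.
Merged: (6,15), (21,28), (33,41), (44,56), (58,66), (69,72), (77,81), (88,93), (96,97).
Number of components = 9

9


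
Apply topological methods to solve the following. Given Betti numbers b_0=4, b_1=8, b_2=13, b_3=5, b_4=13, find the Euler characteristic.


chi = sum_k (-1)^k b_k.
= (4) + (-8) + (13) + (-5) + (13)
= 17

17


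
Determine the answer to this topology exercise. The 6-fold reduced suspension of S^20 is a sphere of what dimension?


Each suspension raises dimension by 1: Sigma S^n = S^{n+1}.
Sigma^6 S^20 = S^{20+6} = S^26

26


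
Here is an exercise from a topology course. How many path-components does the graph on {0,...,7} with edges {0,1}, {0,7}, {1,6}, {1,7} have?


Run DFS/union-find over 8 vertices.
V = 8, E = 4.
Number of components = 5

5


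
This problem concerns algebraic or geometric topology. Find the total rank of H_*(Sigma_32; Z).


For Sigma_32: b_0 = 1, b_1 = 2g = 64, b_2 = 1.
Total = 1 + 64 + 1 = 66

66


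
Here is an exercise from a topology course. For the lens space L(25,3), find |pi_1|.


pi_1(L(p,q)) = Z/pZ for any q coprime to p.
|pi_1(L(25,3))| = 25

25


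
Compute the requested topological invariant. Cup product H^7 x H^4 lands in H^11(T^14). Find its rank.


Cup product: H^p x H^q -> H^{p+q}; here p+q = 7+4 = 11.
rank H^k(T^n) = C(n,k).
C(14,11) = 364

364


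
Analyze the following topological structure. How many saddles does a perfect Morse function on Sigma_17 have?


A perfect Morse function has m_k = b_k.
For Sigma_17: b_0=1, b_1=2g=34, b_2=1.
Saddles m_1 = 2g = 34

34


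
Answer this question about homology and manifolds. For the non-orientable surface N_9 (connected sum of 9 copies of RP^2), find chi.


For a non-orientable closed surface with k crosscaps: chi = 2 - k.
Here k = 9.
chi = 2 - 9 = -7

-7


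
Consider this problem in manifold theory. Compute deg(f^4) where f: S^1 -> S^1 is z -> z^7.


deg(f) = 7. Degree is multiplicative: deg(f^4) = (deg f)^4.
deg(f^4) = (7)^4 = 2401

2401


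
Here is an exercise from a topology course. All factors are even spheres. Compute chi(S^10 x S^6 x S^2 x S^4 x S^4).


chi is multiplicative: chi(X x Y) = chi(X) chi(Y).
Each even-dim sphere has chi = 2. There are 5 factors.
chi = 2^5 = 32

32


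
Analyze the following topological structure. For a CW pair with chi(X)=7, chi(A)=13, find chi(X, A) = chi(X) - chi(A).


Relative Euler characteristic: chi(X, A) = chi(X) - chi(A).
= 7 - (13) = -6

-6


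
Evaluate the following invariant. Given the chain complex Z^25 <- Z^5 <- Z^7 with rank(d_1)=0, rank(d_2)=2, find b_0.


rank H_k = rank(ker d_k) - rank(im d_{k+1}).
rank(ker d_0) = rank(C_0) - rank(d_0) = 25 - 0 = 25.
rank(im d_{0+1}) = 0.
rank H_0 = 25 - 0 = 25

25


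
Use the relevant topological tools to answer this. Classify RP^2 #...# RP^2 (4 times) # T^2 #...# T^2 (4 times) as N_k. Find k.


Since a >= 1, the sum is non-orientable; each T^2 can be replaced by RP^2 # RP^2 (since T^2#RP^2 = 3RP^2).
Total crosscaps k = 4 + 2*4 = 12.
Check via chi: chi = 4*1 + 4*0 - (4+4-1)*2 = -10 = 2 - k = -10. Consistent.

12


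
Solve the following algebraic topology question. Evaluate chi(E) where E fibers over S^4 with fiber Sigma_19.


chi(S^4) = 2 (n even), chi(Sigma_19) = 2 - 2*19 = -36.
chi(E) = 2 * (-36) = -72

-72


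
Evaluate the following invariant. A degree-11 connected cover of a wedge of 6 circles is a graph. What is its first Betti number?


Nielsen-Schreier: an index-n subgroup of F_r is free of rank 1 + n(r-1).
Equivalently: chi(cover) = n*chi(base); chi(vee_r S^1) = 1 - 6 = -5.
chi(E) = 11*(-5) = -55; rank = 1 - chi(E) = 1 - (-55) = 56.
rank = 1 + 11*(6-1) = 1 + 55 = 56

56


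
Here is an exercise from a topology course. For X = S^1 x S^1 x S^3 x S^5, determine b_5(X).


Each S^d has Poincare polynomial 1 + t^d.
The product S^1 x S^1 x S^3 x S^5 has Poincare polynomial prod(1+t^d_i).
Expanding: b_0=1, b_1=2, b_2=1, b_3=1, b_4=2, b_5=2, b_6=2, b_7=1, b_8=1, b_9=2, b_10=1.
b_5 = 2

2


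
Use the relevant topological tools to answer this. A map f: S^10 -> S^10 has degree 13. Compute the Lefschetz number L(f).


On S^10: L(f) = tr(f_0*) + (-1)^10 tr(f_10*) = 1 + (-1)^10 * deg(f).
L(f) = 1 + (-1)^10 * 13 = 1 + 13 = 14

14


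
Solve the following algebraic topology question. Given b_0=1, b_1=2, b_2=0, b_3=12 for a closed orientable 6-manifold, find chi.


By Poincare duality b_k = b_{6-k}, so full Betti numbers: b_0=1, b_1=2, b_2=0, b_3=12, b_4=0, b_5=2, b_6=1.
chi = sum (-1)^k b_k = -14

-14


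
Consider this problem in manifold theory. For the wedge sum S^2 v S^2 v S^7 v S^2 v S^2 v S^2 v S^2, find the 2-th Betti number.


For a wedge of spheres, H_k (k>0) is free on one generator per sphere of dimension k.
Spheres of dimension 2: count = 6.
b_2 = 6

6


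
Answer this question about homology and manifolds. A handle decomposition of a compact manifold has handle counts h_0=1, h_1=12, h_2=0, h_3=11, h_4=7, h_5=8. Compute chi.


Handles of index k contribute (-1)^k to chi (same as CW cells).
chi = (1) + (-12) + (0) + (-11) + (7) + (-8) = -23

-23


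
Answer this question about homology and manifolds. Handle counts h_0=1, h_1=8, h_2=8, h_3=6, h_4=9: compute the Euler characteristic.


Handles of index k contribute (-1)^k to chi (same as CW cells).
chi = (1) + (-8) + (8) + (-6) + (9) = 4

4


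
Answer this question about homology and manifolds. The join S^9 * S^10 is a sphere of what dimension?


Join of spheres: S^m * S^n = S^{m+n+1}.
dim = 9 + 10 + 1 = 20

20


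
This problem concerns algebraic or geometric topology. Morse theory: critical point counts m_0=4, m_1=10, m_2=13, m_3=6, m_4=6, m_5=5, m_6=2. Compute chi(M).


Morse theory: chi(M) = sum_k (-1)^k m_k where m_k = #(index-k critical points).
= (4) + (-10) + (13) + (-6) + (6) + (-5) + (2) = 4

4


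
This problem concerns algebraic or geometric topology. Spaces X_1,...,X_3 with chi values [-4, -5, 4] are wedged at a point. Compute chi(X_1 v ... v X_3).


chi(A v B) = chi(A) + chi(B) - 1 (one point identified).
For 3 spaces: chi = (sum chi_i) - (3 - 1).
sum = -5; chi = -5 - 2 = -7

-7


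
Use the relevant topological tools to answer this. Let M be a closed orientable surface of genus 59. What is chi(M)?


For a closed orientable surface of genus g: chi = 2 - 2g.
Here g = 59.
chi = 2 - 2*59 = 2 - 118 = -116

-116


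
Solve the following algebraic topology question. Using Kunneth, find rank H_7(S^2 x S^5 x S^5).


Each S^d has Poincare polynomial 1 + t^d.
The product S^2 x S^5 x S^5 has Poincare polynomial prod(1+t^d_i).
Expanding: b_0=1, b_2=1, b_5=2, b_7=2, b_10=1, b_12=1.
b_7 = 2

2


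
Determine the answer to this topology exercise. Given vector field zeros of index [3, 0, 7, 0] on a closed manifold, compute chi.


Poincare-Hopf: chi(M) = sum of indices of zeros.
chi = (3) + (0) + (7) + (0) = 10

10


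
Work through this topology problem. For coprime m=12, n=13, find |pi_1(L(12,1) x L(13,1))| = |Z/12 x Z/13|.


pi_1(X x Y) = pi_1(X) x pi_1(Y).
pi_1(L(12,1)) = Z/12, pi_1(L(13,1)) = Z/13.
|Z/12 x Z/13| = 12 * 13 = 156

156


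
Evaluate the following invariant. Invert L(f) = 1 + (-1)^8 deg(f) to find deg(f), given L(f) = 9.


L(f) = 1 + (-1)^8 deg(f) on S^8.
9 = 1 + (-1)^8 * deg(f)
(-1)^8 * deg(f) = 8
deg(f) = 8

8


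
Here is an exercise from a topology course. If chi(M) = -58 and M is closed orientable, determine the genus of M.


chi = 2 - 2g for closed orientable surfaces.
-58 = 2 - 2g
2g = 2 - (-58) = 60
g = 30

30


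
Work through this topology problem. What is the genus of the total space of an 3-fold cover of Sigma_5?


For an n-sheeted cover: chi(E) = n * chi(B).
chi(Sigma_5) = 2 - 2*5 = -8.
chi(E) = 3 * (-8) = -24.
genus(E) = (2 - chi(E))/2 = (2 - (-24))/2 = 26/2 = 13

13


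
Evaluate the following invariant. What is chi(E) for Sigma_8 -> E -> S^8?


chi(S^8) = 2 (n even), chi(Sigma_8) = 2 - 2*8 = -14.
chi(E) = 2 * (-14) = -28

-28


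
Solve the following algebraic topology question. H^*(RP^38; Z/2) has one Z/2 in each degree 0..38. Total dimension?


H^k(RP^38; Z/2) = Z/2 for each 0 <= k <= 38.
Total dimension = 38 + 1 = 39

39


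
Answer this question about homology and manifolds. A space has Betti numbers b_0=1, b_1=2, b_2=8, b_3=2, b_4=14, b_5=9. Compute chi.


chi = sum_k (-1)^k b_k.
= (1) + (-2) + (8) + (-2) + (14) + (-9)
= 10

10


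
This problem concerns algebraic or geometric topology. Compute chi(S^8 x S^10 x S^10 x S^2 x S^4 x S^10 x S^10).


chi is multiplicative: chi(X x Y) = chi(X) chi(Y).
Each even-dim sphere has chi = 2. There are 7 factors.
chi = 2^7 = 128

128


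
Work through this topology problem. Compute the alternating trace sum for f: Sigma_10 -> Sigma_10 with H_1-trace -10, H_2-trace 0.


L(f) = tr(f_0*) - tr(f_1*) + tr(f_2*).
= 1 - (-10) + (0)
= 11

11


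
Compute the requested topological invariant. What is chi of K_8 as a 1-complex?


K_8: V = 8, E = C(8,2) = 28.
chi = V - E = 8 - 28 = -20

-20


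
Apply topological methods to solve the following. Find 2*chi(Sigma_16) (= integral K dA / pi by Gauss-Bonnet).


Gauss-Bonnet: integral K dA = 2*pi*chi(M).
chi(Sigma_16) = 2 - 2*16 = -30.
(integral K dA)/pi = 2*chi = 2*(-30) = -60

-60


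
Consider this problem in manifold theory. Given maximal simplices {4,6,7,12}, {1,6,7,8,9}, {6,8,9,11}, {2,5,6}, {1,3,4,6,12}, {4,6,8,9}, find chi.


Enumerate all faces; f-vector: f_0=11, f_1=29, f_2=30, f_3=13, f_4=2.
chi = sum (-1)^k f_k = 1

1


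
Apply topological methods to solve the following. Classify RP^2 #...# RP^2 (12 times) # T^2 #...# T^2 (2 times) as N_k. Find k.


Since a >= 1, the sum is non-orientable; each T^2 can be replaced by RP^2 # RP^2 (since T^2#RP^2 = 3RP^2).
Total crosscaps k = 12 + 2*2 = 16.
Check via chi: chi = 12*1 + 2*0 - (12+2-1)*2 = -14 = 2 - k = -14. Consistent.

16


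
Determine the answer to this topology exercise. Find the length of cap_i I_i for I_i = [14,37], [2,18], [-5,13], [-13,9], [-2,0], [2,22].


Intersection = [max(a_i), min(b_i)] = [14, 0].
Since 14 > 0, the intersection is empty.
Length = 0

0


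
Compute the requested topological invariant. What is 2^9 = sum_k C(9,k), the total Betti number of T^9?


b_k(T^9) = C(9,k), so the sum over k is sum_k C(9,k) = 2^9.
Total = 2^9 = 512

512


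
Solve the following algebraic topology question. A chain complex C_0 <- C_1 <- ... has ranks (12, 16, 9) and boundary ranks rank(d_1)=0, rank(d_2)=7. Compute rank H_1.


rank H_k = rank(ker d_k) - rank(im d_{k+1}).
rank(ker d_1) = rank(C_1) - rank(d_1) = 16 - 0 = 16.
rank(im d_{1+1}) = 7.
rank H_1 = 16 - 7 = 9

9


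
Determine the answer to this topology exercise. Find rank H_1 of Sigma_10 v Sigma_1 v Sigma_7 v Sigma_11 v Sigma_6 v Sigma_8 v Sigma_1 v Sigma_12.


For a wedge X v Y: reduced H_k(X v Y) = H_k(X) + H_k(Y).
Each Sigma_g contributes b_1 = 2g.
b_1 = 20 + 2 + 14 + 22 + 12 + 16 + 2 + 24 = 112

112


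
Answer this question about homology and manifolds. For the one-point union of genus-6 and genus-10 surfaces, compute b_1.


For a wedge: H_1(A v B) = H_1(A) + H_1(B).
b_1(Sigma_6) = 12, b_1(Sigma_10) = 20.
b_1 = 12 + 20 = 32

32


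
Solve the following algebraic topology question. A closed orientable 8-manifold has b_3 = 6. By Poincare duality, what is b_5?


Poincare duality for closed orientable n-manifolds: b_k = b_{n-k}.
Here n = 8, so b_5 = b_3 = 6

6


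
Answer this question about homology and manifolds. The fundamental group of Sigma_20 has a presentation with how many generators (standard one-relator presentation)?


Standard presentation: pi_1(Sigma_g) = <a_1,b_1,...,a_g,b_g | [a_1,b_1]...[a_g,b_g] = 1>.
Number of generators = 2g = 2*20 = 40

40


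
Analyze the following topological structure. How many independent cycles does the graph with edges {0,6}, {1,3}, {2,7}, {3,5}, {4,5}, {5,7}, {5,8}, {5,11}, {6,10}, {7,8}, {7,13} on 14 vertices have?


b_1 = E - V + (number of components).
E = 11, V = 14, components = 4.
b_1 = 11 - 14 + 4 = 1

1


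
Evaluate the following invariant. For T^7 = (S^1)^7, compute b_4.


By the Kunneth formula, b_k(T^n) = C(n,k).
b_4(T^7) = C(7,4).
C(7,4) = 7!/(4!*3!) = 35

35


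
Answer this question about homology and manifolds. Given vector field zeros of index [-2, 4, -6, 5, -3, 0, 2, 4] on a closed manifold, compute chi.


Poincare-Hopf: chi(M) = sum of indices of zeros.
chi = (-2) + (4) + (-6) + (5) + (-3) + (0) + (2) + (4) = 4

4


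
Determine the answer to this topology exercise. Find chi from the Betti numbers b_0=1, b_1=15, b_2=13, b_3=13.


chi = sum_k (-1)^k b_k.
= (1) + (-15) + (13) + (-13)
= -14

-14


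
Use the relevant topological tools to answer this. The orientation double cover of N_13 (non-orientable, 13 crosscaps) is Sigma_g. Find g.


chi(N_13) = 2 - 13 = -11.
Double cover: chi(Sigma_g) = 2 * chi(N_13) = 2*(-11) = -22.
2 - 2g = -22, so g = (2 - (-22))/2 = 24/2 = 12

12


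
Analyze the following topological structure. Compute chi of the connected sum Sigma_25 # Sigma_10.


chi(Sigma_25) = 2 - 2*25 = -48
chi(Sigma_10) = 2 - 2*10 = -18
For surfaces: chi(A#B) = chi(A) + chi(B) - 2.
chi = -48 + -18 - 2 = -68

-68


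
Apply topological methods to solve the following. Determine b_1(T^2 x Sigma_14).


pi_1(A x B) = pi_1(A) x pi_1(B); rank of abelianization = b_1.
b_1(T^2) = 2, b_1(Sigma_14) = 2*14 = 28.
b_1(product) = 2 + 28 = 30

30


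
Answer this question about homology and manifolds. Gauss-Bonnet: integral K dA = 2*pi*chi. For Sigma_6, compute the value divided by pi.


Gauss-Bonnet: integral K dA = 2*pi*chi(M).
chi(Sigma_6) = 2 - 2*6 = -10.
(integral K dA)/pi = 2*chi = 2*(-10) = -20

-20


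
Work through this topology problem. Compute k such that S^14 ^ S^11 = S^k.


S^m ^ S^n = S^{m+n}.
k = 14 + 11 = 25

25


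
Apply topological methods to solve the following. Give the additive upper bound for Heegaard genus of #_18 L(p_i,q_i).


Heegaard genus satisfies g(A#B) <= g(A) + g(B).
Each lens space has g = 1.
Upper bound: 18 * 1 = 18

18


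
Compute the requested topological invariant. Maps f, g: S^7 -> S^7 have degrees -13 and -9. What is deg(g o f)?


Degree is multiplicative under composition: deg(g o f) = deg(g) * deg(f).
= -9 * -13 = 117

117


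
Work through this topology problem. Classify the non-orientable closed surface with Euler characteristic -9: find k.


chi = 2 - k for closed non-orientable surfaces with k crosscaps.
-9 = 2 - k
k = 2 - (-9) = 11

11


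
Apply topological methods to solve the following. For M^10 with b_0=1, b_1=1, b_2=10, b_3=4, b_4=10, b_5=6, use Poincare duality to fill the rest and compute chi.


By Poincare duality b_k = b_{10-k}, so full Betti numbers: b_0=1, b_1=1, b_2=10, b_3=4, b_4=10, b_5=6, b_6=10, b_7=4, b_8=10, b_9=1, b_10=1.
chi = sum (-1)^k b_k = 26

26


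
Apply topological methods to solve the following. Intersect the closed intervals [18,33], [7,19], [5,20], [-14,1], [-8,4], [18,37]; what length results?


Intersection = [max(a_i), min(b_i)] = [18, 1].
Since 18 > 1, the intersection is empty.
Length = 0

0


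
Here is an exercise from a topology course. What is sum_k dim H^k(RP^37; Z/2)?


H^k(RP^37; Z/2) = Z/2 for each 0 <= k <= 37.
Total dimension = 37 + 1 = 38

38


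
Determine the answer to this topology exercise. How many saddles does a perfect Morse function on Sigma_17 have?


A perfect Morse function has m_k = b_k.
For Sigma_17: b_0=1, b_1=2g=34, b_2=1.
Saddles m_1 = 2g = 34

34


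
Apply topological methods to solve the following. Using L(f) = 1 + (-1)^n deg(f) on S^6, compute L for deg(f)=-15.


On S^6: L(f) = tr(f_0*) + (-1)^6 tr(f_6*) = 1 + (-1)^6 * deg(f).
L(f) = 1 + (-1)^6 * -15 = 1 + -15 = -14

-14


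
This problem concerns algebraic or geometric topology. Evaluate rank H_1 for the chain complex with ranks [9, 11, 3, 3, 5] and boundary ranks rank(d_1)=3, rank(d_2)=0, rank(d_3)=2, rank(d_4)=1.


rank H_k = rank(ker d_k) - rank(im d_{k+1}).
rank(ker d_1) = rank(C_1) - rank(d_1) = 11 - 3 = 8.
rank(im d_{1+1}) = 0.
rank H_1 = 8 - 0 = 8

8


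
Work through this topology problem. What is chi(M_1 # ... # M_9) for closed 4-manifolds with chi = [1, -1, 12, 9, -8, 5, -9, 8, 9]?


For n-manifolds: chi(A#B) = chi(A) + chi(B) - chi(S^4).
chi(S^4) = 1 + (-1)^4 = 2.
chi(#) = (sum chi_i) - (9-1)*chi(S^4) = 26 - 8*2 = 10

10


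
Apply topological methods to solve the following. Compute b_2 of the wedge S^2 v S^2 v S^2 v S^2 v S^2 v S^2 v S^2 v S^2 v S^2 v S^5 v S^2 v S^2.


For a wedge of spheres, H_k (k>0) is free on one generator per sphere of dimension k.
Spheres of dimension 2: count = 11.
b_2 = 11

11


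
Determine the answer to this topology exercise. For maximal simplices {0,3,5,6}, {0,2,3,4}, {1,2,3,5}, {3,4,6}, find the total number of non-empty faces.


Each maximal simplex on m vertices has 2^m - 1 nonempty faces.
Take the union (dedupe shared faces).
Total distinct faces = 39

39


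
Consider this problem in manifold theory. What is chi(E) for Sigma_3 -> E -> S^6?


chi(S^6) = 2 (n even), chi(Sigma_3) = 2 - 2*3 = -4.
chi(E) = 2 * (-4) = -8

-8


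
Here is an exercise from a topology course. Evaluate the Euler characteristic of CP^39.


CP^39 has one cell in each even dimension 0, 2, ..., 2*39 (39+1 cells total).
All cells are even-dimensional, so chi = number of cells.
chi = 39 + 1 = 40

40


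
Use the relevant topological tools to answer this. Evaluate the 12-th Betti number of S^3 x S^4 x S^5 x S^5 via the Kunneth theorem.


Each S^d has Poincare polynomial 1 + t^d.
The product S^3 x S^4 x S^5 x S^5 has Poincare polynomial prod(1+t^d_i).
Expanding: b_0=1, b_3=1, b_4=1, b_5=2, b_7=1, b_8=2, b_9=2, b_10=1, b_12=2, b_13=1, b_14=1, b_17=1.
b_12 = 2

2


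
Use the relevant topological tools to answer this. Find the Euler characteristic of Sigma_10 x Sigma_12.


chi(Sigma_10) = 2 - 2*10 = -18
chi(Sigma_12) = 2 - 2*12 = -22
chi(product) = (-18) * (-22) = 396

396


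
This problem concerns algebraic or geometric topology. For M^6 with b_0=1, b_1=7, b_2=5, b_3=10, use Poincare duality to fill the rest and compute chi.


By Poincare duality b_k = b_{6-k}, so full Betti numbers: b_0=1, b_1=7, b_2=5, b_3=10, b_4=5, b_5=7, b_6=1.
chi = sum (-1)^k b_k = -12

-12


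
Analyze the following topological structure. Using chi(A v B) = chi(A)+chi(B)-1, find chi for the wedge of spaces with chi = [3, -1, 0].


chi(A v B) = chi(A) + chi(B) - 1 (one point identified).
For 3 spaces: chi = (sum chi_i) - (3 - 1).
sum = 2; chi = 2 - 2 = 0

0


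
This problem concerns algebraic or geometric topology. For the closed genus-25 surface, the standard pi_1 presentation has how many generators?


Standard presentation: pi_1(Sigma_g) = <a_1,b_1,...,a_g,b_g | [a_1,b_1]...[a_g,b_g] = 1>.
Number of generators = 2g = 2*25 = 50

50


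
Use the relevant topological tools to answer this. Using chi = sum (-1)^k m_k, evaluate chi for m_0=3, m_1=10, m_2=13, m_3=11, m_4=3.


Morse theory: chi(M) = sum_k (-1)^k m_k where m_k = #(index-k critical points).
= (3) + (-10) + (13) + (-11) + (3) = -2

-2


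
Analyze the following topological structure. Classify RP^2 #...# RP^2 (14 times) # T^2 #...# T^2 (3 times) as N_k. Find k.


Since a >= 1, the sum is non-orientable; each T^2 can be replaced by RP^2 # RP^2 (since T^2#RP^2 = 3RP^2).
Total crosscaps k = 14 + 2*3 = 20.
Check via chi: chi = 14*1 + 3*0 - (14+3-1)*2 = -18 = 2 - k = -18. Consistent.

20


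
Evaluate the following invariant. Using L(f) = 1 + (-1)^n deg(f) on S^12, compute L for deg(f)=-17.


On S^12: L(f) = tr(f_0*) + (-1)^12 tr(f_12*) = 1 + (-1)^12 * deg(f).
L(f) = 1 + (-1)^12 * -17 = 1 + -17 = -16

-16


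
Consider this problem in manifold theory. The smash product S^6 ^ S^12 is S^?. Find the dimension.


S^m ^ S^n = S^{m+n}.
k = 6 + 12 = 18

18


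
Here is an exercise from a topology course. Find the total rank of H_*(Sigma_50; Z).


For Sigma_50: b_0 = 1, b_1 = 2g = 100, b_2 = 1.
Total = 1 + 100 + 1 = 102

102


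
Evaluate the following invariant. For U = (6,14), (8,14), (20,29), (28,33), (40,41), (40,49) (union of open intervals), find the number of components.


Sort and merge overlapping open intervals.
Merged: (6,14), (20,33), (40,49).
Number of components = 3

3


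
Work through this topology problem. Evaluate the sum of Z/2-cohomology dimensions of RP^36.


H^k(RP^36; Z/2) = Z/2 for each 0 <= k <= 36.
Total dimension = 36 + 1 = 37

37


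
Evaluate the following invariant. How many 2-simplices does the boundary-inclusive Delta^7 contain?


Delta^7 has 7+1 vertices. A 2-face is a choice of 2+1 vertices.
f_2 = C(7+1, 2+1) = C(8,3) = 56

56


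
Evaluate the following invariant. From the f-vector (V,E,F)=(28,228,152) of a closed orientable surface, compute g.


chi = V - E + F = 28 - 228 + 152 = -48
For orientable closed surface: chi = 2 - 2g, so g = (2 - chi)/2.
g = (2 - (-48)) / 2 = 50 / 2 = 25

25


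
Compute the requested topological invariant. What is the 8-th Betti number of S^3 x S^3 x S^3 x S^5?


Each S^d has Poincare polynomial 1 + t^d.
The product S^3 x S^3 x S^3 x S^5 has Poincare polynomial prod(1+t^d_i).
Expanding: b_0=1, b_3=3, b_5=1, b_6=3, b_8=3, b_9=1, b_11=3, b_14=1.
b_8 = 3

3


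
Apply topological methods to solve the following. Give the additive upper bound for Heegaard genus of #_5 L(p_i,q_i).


Heegaard genus satisfies g(A#B) <= g(A) + g(B).
Each lens space has g = 1.
Upper bound: 5 * 1 = 5

5


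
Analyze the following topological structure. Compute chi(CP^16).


CP^16 has one cell in each even dimension 0, 2, ..., 2*16 (16+1 cells total).
All cells are even-dimensional, so chi = number of cells.
chi = 16 + 1 = 17

17


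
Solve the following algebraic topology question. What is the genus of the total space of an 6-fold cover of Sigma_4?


For an n-sheeted cover: chi(E) = n * chi(B).
chi(Sigma_4) = 2 - 2*4 = -6.
chi(E) = 6 * (-6) = -36.
genus(E) = (2 - chi(E))/2 = (2 - (-36))/2 = 38/2 = 19

19


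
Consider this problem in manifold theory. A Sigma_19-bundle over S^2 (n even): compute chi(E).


chi(S^2) = 2 (n even), chi(Sigma_19) = 2 - 2*19 = -36.
chi(E) = 2 * (-36) = -72

-72


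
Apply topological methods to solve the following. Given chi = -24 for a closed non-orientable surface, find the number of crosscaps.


chi = 2 - k for closed non-orientable surfaces with k crosscaps.
-24 = 2 - k
k = 2 - (-24) = 26

26


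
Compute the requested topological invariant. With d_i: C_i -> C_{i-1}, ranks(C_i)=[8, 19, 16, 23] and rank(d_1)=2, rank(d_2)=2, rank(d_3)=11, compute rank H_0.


rank H_k = rank(ker d_k) - rank(im d_{k+1}).
rank(ker d_0) = rank(C_0) - rank(d_0) = 8 - 0 = 8.
rank(im d_{0+1}) = 2.
rank H_0 = 8 - 2 = 6

6


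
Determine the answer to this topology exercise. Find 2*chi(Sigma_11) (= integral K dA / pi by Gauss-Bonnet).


Gauss-Bonnet: integral K dA = 2*pi*chi(M).
chi(Sigma_11) = 2 - 2*11 = -20.
(integral K dA)/pi = 2*chi = 2*(-20) = -40

-40


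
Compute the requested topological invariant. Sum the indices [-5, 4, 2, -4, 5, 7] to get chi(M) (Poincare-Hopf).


Poincare-Hopf: chi(M) = sum of indices of zeros.
chi = (-5) + (4) + (2) + (-4) + (5) + (7) = 9

9


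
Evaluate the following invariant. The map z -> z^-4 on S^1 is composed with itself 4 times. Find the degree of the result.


deg(f) = -4. Degree is multiplicative: deg(f^4) = (deg f)^4.
deg(f^4) = (-4)^4 = 256

256


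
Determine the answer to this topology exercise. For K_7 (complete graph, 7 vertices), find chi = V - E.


K_7: V = 7, E = C(7,2) = 21.
chi = V - E = 7 - 21 = -14

-14


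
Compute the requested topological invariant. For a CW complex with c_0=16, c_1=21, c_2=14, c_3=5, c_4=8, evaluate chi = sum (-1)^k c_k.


chi = sum_k (-1)^k c_k.
= (-1)^0*16 + (-1)^1*21 + (-1)^2*14 + (-1)^3*5 + (-1)^4*8
= (16) + (-21) + (14) + (-5) + (8)
= 12

12


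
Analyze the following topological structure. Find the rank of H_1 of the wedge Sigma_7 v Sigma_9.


For a wedge: H_1(A v B) = H_1(A) + H_1(B).
b_1(Sigma_7) = 14, b_1(Sigma_9) = 18.
b_1 = 14 + 18 = 32

32


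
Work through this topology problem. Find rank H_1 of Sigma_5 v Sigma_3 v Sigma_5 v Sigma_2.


For a wedge X v Y: reduced H_k(X v Y) = H_k(X) + H_k(Y).
Each Sigma_g contributes b_1 = 2g.
b_1 = 10 + 6 + 10 + 4 = 30

30


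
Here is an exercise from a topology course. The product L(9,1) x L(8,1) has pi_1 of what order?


pi_1(X x Y) = pi_1(X) x pi_1(Y).
pi_1(L(9,1)) = Z/9, pi_1(L(8,1)) = Z/8.
|Z/9 x Z/8| = 9 * 8 = 72

72


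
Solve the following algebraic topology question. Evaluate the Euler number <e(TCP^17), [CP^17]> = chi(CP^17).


For any closed oriented manifold, <e(TM),[M]> = chi(M).
chi(CP^17) = 17+1 = 18

18


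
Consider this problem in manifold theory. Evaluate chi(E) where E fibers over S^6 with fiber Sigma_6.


chi(S^6) = 2 (n even), chi(Sigma_6) = 2 - 2*6 = -10.
chi(E) = 2 * (-10) = -20

-20


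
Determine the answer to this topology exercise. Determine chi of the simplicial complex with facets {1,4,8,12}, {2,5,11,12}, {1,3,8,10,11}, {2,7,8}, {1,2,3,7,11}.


Enumerate all faces; f-vector: f_0=10, f_1=29, f_2=28, f_3=12, f_4=2.
chi = sum (-1)^k f_k = -1

-1


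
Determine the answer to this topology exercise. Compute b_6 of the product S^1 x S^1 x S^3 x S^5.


Each S^d has Poincare polynomial 1 + t^d.
The product S^1 x S^1 x S^3 x S^5 has Poincare polynomial prod(1+t^d_i).
Expanding: b_0=1, b_1=2, b_2=1, b_3=1, b_4=2, b_5=2, b_6=2, b_7=1, b_8=1, b_9=2, b_10=1.
b_6 = 2

2


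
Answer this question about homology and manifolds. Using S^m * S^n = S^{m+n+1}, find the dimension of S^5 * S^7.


Join of spheres: S^m * S^n = S^{m+n+1}.
dim = 5 + 7 + 1 = 13

13


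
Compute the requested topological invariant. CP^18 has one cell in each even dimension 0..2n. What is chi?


CP^18 has one cell in each even dimension 0, 2, ..., 2*18 (18+1 cells total).
All cells are even-dimensional, so chi = number of cells.
chi = 18 + 1 = 19

19


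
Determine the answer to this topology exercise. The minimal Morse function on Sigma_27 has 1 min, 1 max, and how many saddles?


A perfect Morse function has m_k = b_k.
For Sigma_27: b_0=1, b_1=2g=54, b_2=1.
Saddles m_1 = 2g = 54

54


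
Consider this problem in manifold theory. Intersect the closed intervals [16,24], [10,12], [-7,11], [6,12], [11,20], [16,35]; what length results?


Intersection = [max(a_i), min(b_i)] = [16, 11].
Since 16 > 11, the intersection is empty.
Length = 0

0


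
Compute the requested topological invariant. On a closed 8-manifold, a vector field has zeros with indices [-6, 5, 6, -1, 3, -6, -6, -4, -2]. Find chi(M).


Poincare-Hopf: chi(M) = sum of indices of zeros.
chi = (-6) + (5) + (6) + (-1) + (3) + (-6) + (-6) + (-4) + (-2) = -11

-11


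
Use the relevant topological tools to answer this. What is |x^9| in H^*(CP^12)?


|x| = 2 in H^*(CP^n).
|x^9| = 9 * |x| = 9 * 2 = 18

18


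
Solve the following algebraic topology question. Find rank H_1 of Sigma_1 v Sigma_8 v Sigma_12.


For a wedge X v Y: reduced H_k(X v Y) = H_k(X) + H_k(Y).
Each Sigma_g contributes b_1 = 2g.
b_1 = 2 + 16 + 24 = 42

42


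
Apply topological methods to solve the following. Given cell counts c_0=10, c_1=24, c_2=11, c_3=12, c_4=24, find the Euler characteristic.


chi = sum_k (-1)^k c_k.
= (-1)^0*10 + (-1)^1*24 + (-1)^2*11 + (-1)^3*12 + (-1)^4*24
= (10) + (-24) + (11) + (-12) + (24)
= 9

9


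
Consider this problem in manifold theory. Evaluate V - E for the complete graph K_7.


K_7: V = 7, E = C(7,2) = 21.
chi = V - E = 7 - 21 = -14

-14


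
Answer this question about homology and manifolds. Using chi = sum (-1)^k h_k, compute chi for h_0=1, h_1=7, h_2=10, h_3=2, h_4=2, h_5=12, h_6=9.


Handles of index k contribute (-1)^k to chi (same as CW cells).
chi = (1) + (-7) + (10) + (-2) + (2) + (-12) + (9) = 1

1


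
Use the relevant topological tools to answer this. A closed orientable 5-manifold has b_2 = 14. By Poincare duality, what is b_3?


Poincare duality for closed orientable n-manifolds: b_k = b_{n-k}.
Here n = 5, so b_3 = b_2 = 14

14


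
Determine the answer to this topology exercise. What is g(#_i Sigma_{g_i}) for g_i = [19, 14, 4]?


Genus is additive under connected sum of orientable surfaces.
g = 19 + 14 + 4 = 37

37


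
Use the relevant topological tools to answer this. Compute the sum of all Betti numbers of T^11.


b_k(T^11) = C(11,k), so the sum over k is sum_k C(11,k) = 2^11.
Total = 2^11 = 2048

2048


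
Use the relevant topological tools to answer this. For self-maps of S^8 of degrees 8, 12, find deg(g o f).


Degree is multiplicative under composition: deg(g o f) = deg(g) * deg(f).
= 12 * 8 = 96

96


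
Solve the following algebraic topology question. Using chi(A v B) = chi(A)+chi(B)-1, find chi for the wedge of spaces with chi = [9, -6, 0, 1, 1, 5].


chi(A v B) = chi(A) + chi(B) - 1 (one point identified).
For 6 spaces: chi = (sum chi_i) - (6 - 1).
sum = 10; chi = 10 - 5 = 5

5


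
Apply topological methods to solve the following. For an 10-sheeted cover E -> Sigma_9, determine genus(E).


For an n-sheeted cover: chi(E) = n * chi(B).
chi(Sigma_9) = 2 - 2*9 = -16.
chi(E) = 10 * (-16) = -160.
genus(E) = (2 - chi(E))/2 = (2 - (-160))/2 = 162/2 = 81

81


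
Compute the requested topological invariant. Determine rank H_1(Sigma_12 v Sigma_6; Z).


For a wedge: H_1(A v B) = H_1(A) + H_1(B).
b_1(Sigma_12) = 24, b_1(Sigma_6) = 12.
b_1 = 24 + 12 = 36

36


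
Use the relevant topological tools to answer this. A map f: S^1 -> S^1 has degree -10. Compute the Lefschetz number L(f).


On S^1: L(f) = tr(f_0*) + (-1)^1 tr(f_1*) = 1 + (-1)^1 * deg(f).
L(f) = 1 + (-1)^1 * -10 = 1 + 10 = 11

11


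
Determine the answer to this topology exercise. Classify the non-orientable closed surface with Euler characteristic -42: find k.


chi = 2 - k for closed non-orientable surfaces with k crosscaps.
-42 = 2 - k
k = 2 - (-42) = 44

44


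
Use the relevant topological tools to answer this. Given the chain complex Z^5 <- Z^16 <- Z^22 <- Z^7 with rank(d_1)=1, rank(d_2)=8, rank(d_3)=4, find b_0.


rank H_k = rank(ker d_k) - rank(im d_{k+1}).
rank(ker d_0) = rank(C_0) - rank(d_0) = 5 - 0 = 5.
rank(im d_{0+1}) = 1.
rank H_0 = 5 - 1 = 4

4


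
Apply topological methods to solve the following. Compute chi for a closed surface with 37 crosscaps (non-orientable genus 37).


For a non-orientable closed surface with k crosscaps: chi = 2 - k.
Here k = 37.
chi = 2 - 37 = -35

-35


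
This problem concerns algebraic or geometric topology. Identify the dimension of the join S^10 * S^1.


Join of spheres: S^m * S^n = S^{m+n+1}.
dim = 10 + 1 + 1 = 12

12


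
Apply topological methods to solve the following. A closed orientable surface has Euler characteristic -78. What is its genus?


chi = 2 - 2g for closed orientable surfaces.
-78 = 2 - 2g
2g = 2 - (-78) = 80
g = 40

40


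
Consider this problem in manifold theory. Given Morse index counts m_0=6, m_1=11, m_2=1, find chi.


Morse theory: chi(M) = sum_k (-1)^k m_k where m_k = #(index-k critical points).
= (6) + (-11) + (1) = -4

-4


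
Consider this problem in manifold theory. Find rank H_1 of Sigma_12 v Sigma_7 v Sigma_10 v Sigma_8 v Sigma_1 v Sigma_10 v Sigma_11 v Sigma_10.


For a wedge X v Y: reduced H_k(X v Y) = H_k(X) + H_k(Y).
Each Sigma_g contributes b_1 = 2g.
b_1 = 24 + 14 + 20 + 16 + 2 + 20 + 22 + 20 = 138

138


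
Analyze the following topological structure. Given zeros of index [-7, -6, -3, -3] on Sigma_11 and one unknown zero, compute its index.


Poincare-Hopf: sum of indices = chi(M).
chi(Sigma_11) = 2 - 2*11 = -20.
Sum of known indices = -19.
x = chi - (sum known) = -20 - (-19) = -1

-1


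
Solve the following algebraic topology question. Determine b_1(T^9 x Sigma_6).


pi_1(A x B) = pi_1(A) x pi_1(B); rank of abelianization = b_1.
b_1(T^9) = 9, b_1(Sigma_6) = 2*6 = 12.
b_1(product) = 9 + 12 = 21

21


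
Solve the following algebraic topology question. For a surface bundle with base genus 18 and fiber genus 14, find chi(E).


For a fiber bundle F -> E -> B (with CW structure): chi(E) = chi(B) * chi(F).
chi(Sigma_18) = -34, chi(Sigma_14) = -26.
chi(E) = (-34) * (-26) = 884

884


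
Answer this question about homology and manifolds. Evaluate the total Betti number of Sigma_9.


For Sigma_9: b_0 = 1, b_1 = 2g = 18, b_2 = 1.
Total = 1 + 18 + 1 = 20

20


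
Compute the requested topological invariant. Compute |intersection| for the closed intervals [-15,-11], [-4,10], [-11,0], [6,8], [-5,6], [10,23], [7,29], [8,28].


Intersection = [max(a_i), min(b_i)] = [10, -11].
Since 10 > -11, the intersection is empty.
Length = 0

0


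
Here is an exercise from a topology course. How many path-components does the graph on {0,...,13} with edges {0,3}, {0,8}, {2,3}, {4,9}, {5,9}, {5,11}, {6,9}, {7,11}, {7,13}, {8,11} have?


Run DFS/union-find over 14 vertices.
V = 14, E = 10.
Number of components = 4

4


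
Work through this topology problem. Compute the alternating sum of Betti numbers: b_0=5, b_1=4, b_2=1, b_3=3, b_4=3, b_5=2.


chi = sum_k (-1)^k b_k.
= (5) + (-4) + (1) + (-3) + (3) + (-2)
= 0

0


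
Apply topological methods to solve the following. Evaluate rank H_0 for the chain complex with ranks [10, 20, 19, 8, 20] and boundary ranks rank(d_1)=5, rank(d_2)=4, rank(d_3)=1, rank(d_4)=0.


rank H_k = rank(ker d_k) - rank(im d_{k+1}).
rank(ker d_0) = rank(C_0) - rank(d_0) = 10 - 0 = 10.
rank(im d_{0+1}) = 5.
rank H_0 = 10 - 5 = 5

5
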